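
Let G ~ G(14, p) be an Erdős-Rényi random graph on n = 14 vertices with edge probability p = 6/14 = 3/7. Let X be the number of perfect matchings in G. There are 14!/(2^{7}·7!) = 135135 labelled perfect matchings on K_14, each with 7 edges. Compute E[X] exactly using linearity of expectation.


K_14 has 14!/(2^{7}·7!) = 135135 labelled perfect matchings.
For each such perfect matching H, let X_H = 1 if all 7 edges of H are present in G. Then P[X_H = 1] = p^{7} = (3/7)^{7} = 2187/823543.
Summing the indicators: E[X] = Σ_H E[X_H] = 135135 · p^{7} = 135135 · 2187/823543 = 42220035/117649.
Numerically: E[X] ≈ 358.9.

E[X] = 135135 · (3/7)^{7} = 42220035/117649 ≈ 358.9.


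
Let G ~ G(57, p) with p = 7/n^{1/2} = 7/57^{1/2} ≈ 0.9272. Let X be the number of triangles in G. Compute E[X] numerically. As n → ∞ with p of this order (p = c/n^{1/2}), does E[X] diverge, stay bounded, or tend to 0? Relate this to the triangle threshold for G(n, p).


Number of potential triangles: C(57, 3) = 29260.
Each occurs with probability p³ ≈ (0.9272)³ ≈ 7.970432e-01.
By linearity: E[X] = C(57, 3)·p³ ≈ 29260 · 7.970432e-01 ≈ 23321.4827.
Since α = 1/2 < 1, p = c/n^{1/2} ≫ 1/n is above the triangle threshold p ~ 1/n. Asymptotically E[X] ~ (c³/6)·n^{3(1−α)} = (7³/6)·n^{1.5} → ∞; triangles are abundant w.h.p.

E[X] ≈ 23321.4827; in regime p = Θ(1/n^{1/2}) E[X] diverges (above the triangle threshold p ~ 1/n).


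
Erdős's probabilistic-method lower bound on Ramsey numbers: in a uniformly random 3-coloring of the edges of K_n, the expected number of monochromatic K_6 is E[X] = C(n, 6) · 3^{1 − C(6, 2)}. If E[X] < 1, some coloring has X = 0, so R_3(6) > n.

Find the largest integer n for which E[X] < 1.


We need C(n, 6) · 3^{1 − 15} < 1, i.e. C(n, 6) < 3^{15 − 1} = 4782969.
Check values of n near the boundary:
  n = 36: C(36, 6) = 1947792; 1947792 < 4782969? YES
  n = 37: C(37, 6) = 2324784; 2324784 < 4782969? YES
  n = 38: C(38, 6) = 2760681; 2760681 < 4782969? YES
  n = 39: C(39, 6) = 3262623; 3262623 < 4782969? YES
  n = 40: C(40, 6) = 3838380; 3838380 < 4782969? YES
  n = 41: C(41, 6) = 4496388; 4496388 < 4782969? YES
  n = 42: C(42, 6) = 5245786; 5245786 < 4782969? NO
The largest n with C(n, 6) < 4782969 is n = 41 (where E[X] = 1498796/1594323 ≈ 0.94008). Hence R_3(6) > 41, i.e. R_3(6) ≥ 42.

Largest n = 41; hence R_3(6) > 41.


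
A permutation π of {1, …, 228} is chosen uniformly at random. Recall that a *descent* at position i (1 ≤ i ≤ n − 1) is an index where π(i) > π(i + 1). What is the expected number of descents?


Write X = Σ X_I over i = 1, …, 227, with X_I the indicator of one descent.
There are 227 indicators.
For each fixed i, the pair (π(i), π(i+1)) is a uniformly random ordered pair of distinct values from {1, …, 228}; by symmetry P[π(i) > π(i+1)] = 1/2.
By linearity: E[X] = 227 · (1/2) = (228 − 1) · (1/2) = 227/2 ≈ 113.5000.

E[X] = 227/2 = 113.5000.


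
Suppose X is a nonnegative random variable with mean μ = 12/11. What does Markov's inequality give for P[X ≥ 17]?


μ = E[X] = 12/11, a = 17.
Markov: P[X ≥ 17] ≤ μ/a = (12/11)/17 = 12/187.
Numerically: ≈ 0.0642.
(Since a = 17 > μ = 1.0909, the bound 12/187 is < 1 and informative.)

P[X ≥ 17] ≤ 12/187 ≈ 0.0642.


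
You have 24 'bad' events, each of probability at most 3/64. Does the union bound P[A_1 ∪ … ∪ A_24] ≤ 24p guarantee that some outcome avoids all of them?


Union bound: P[∪_{i=1}^{24} A_i] ≤ Σ_i P[A_i] ≤ 24·p = 24·(3/64) = 9/8.
Numerically: 9/8 ≈ 1.1250000.
Is 9/8 < 1? NO.
Since the bound 9/8 is ≥ 1, the union bound is uninformative here; it does NOT by itself certify existence.

24·p = 9/8 ≈ 1.1250000; existence NOT certified by the union bound.


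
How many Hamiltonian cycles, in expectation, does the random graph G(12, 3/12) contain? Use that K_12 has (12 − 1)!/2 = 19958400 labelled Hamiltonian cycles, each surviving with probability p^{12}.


K_12 has (12 − 1)!/2 = 19958400 labelled Hamiltonian cycles.
For each such Hamiltonian cycle H, let X_H = 1 if all 12 edges of H are present in G. Then P[X_H = 1] = p^{12} = (1/4)^{12} = 1/16777216.
By linearity: E[X] = Σ_H E[X_H] = 19958400 · p^{12} = 19958400 · 1/16777216 = 155925/131072.
Numerically: E[X] ≈ 1.18961.

E[X] = 19958400 · (1/4)^{12} = 155925/131072 ≈ 1.18961.


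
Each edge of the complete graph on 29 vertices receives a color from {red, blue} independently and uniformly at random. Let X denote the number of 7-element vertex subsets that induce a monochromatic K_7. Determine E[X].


Let X = Σ_S X_S over the C(29, 7) = 1560780 subsets S of size 7, where X_S = 1 if the K_7 on S is monochromatic.
For a fixed S, the K_7 on S has C(7, 2) = 21 edges. P[all 21 edges red] = (1/2)^21, and likewise for blue, so P[monochromatic] = 2·(1/2)^21 = 2^{1 − 21} = 1/1048576.
Summing: E[X] = C(29, 7) · 2^{1 − 21} = 1560780 · 1/1048576 = 390195/262144.
Numerically: E[X] ≈ 1.488.

E[X] = C(29,7)·2^(1−C(7,2)) = 390195/262144 ≈ 1.488.


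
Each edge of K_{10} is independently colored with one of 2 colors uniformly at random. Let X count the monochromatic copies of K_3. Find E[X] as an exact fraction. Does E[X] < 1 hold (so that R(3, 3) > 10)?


E[X] = C(10, 3) · 2^{1 − 3} = 120 · 2^{−2} = 120/4.
As a reduced fraction: E[X] = 30 ≈ 30.000.
Is E[X] < 1? NO.
Since E[X] ≥ 1, the first-moment bound is inconclusive at n = 10; it does NOT by itself certify R(3, 3) > 10.

E[X] = 30 ≈ 30.000; E[X] ≥ 1; first-moment method inconclusive here.


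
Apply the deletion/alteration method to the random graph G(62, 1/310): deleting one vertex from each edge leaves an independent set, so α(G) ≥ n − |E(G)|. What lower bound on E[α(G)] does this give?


E[|E(G)|] = C(62, 2)·p = 1891 · (1/310) = 61/10.
E[α(G)] ≥ n − E[|E(G)|] = 62 − 61/10 = 559/10.
Numerically: ≈ 55.9000.
(This is only a lower bound; the true E[α(G)] may be larger.)

E[α(G)] ≥ 559/10 ≈ 55.9000.


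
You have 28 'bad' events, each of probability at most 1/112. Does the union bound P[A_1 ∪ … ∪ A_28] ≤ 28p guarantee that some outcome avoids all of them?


Union bound: P[∪_{i=1}^{28} A_i] ≤ Σ_i P[A_i] ≤ 28·p = 28·(1/112) = 1/4.
Numerically: 1/4 ≈ 0.2500000.
Is 1/4 < 1? YES.
Since P[∪ A_i] ≤ 1/4 < 1, the complement has P[∩ A_i^c] ≥ 1 − 1/4 = 3/4 > 0, so some outcome avoids every A_i.

28·p = 1/4 ≈ 0.2500000; existence CERTIFIED by the union bound.


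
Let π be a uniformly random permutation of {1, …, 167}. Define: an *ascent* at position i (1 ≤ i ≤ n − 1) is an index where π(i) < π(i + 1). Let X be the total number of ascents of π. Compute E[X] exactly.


Write X = Σ X_I over i = 1, …, 166, with X_I the indicator of one ascent.
There are 166 indicators.
For each fixed i, the pair (π(i), π(i+1)) is a uniformly random ordered pair of distinct values from {1, …, 167}; by symmetry P[π(i) < π(i+1)] = 1/2.
By linearity: E[X] = 166 · (1/2) = (167 − 1) · (1/2) = 83 ≈ 83.00000.

E[X] = 83 = 83.00000.


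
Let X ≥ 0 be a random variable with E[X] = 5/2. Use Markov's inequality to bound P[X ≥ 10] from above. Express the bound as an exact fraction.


μ = E[X] = 5/2, a = 10.
Markov: P[X ≥ 10] ≤ μ/a = (5/2)/10 = 1/4.
Numerically: ≈ 0.2500.
(Since a = 10 > μ = 2.5000, the bound 1/4 is < 1 and informative.)

P[X ≥ 10] ≤ 1/4 ≈ 0.2500.


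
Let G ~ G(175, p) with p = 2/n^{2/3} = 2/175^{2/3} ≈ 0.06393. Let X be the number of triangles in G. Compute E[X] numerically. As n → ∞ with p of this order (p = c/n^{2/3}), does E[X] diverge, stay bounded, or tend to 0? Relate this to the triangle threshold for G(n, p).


Number of potential triangles: C(175, 3) = 877975.
Each occurs with probability p³ ≈ (0.06393)³ ≈ 2.612245e-04.
By linearity: E[X] = C(175, 3)·p³ ≈ 877975 · 2.612245e-04 ≈ 229.3486.
Since α = 2/3 < 1, p = c/n^{2/3} ≫ 1/n is above the triangle threshold p ~ 1/n. Asymptotically E[X] ~ (c³/6)·n^{3(1−α)} = (2³/6)·n^{1} → ∞; triangles are abundant w.h.p.

E[X] ≈ 229.3486; in regime p = Θ(1/n^{2/3}) E[X] diverges (above the triangle threshold p ~ 1/n).


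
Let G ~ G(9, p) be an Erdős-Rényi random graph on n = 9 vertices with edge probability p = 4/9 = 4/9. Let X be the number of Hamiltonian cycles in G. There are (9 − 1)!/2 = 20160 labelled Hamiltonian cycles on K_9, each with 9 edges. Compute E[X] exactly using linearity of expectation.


K_9 has (9 − 1)!/2 = 20160 labelled Hamiltonian cycles.
For each such Hamiltonian cycle H, let X_H = 1 if all 9 edges of H are present in G. Then P[X_H = 1] = p^{9} = (4/9)^{9} = 262144/387420489.
By linearity: E[X] = Σ_H E[X_H] = 20160 · p^{9} = 20160 · 262144/387420489 = 587202560/43046721.
Numerically: E[X] ≈ 13.6411.

E[X] = 20160 · (4/9)^{9} = 587202560/43046721 ≈ 13.6411.


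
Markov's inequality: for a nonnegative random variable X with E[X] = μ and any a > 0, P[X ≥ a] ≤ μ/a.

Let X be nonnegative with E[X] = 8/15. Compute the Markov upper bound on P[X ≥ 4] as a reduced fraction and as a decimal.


μ = E[X] = 8/15, a = 4.
Markov: P[X ≥ 4] ≤ μ/a = (8/15)/4 = 2/15.
Numerically: ≈ 0.133.
(Since a = 4 > μ = 0.533, the bound 2/15 is < 1 and informative.)

P[X ≥ 4] ≤ 2/15 ≈ 0.133.


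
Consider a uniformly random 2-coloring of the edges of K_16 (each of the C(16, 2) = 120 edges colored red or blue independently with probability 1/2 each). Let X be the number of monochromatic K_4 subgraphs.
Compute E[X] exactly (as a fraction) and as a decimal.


Let X = Σ_S X_S over the C(16, 4) = 1820 subsets S of size 4, where X_S = 1 if the K_4 on S is monochromatic.
For a fixed S, the K_4 on S has C(4, 2) = 6 edges. P[all 6 edges red] = (1/2)^6, and likewise for blue, so P[monochromatic] = 2·(1/2)^6 = 2^{1 − 6} = 1/32.
Summing: E[X] = C(16, 4) · 2^{1 − 6} = 1820 · 1/32 = 455/8.
Numerically: E[X] ≈ 56.8750.

E[X] = C(16,4)·2^(1−C(4,2)) = 455/8 ≈ 56.8750.


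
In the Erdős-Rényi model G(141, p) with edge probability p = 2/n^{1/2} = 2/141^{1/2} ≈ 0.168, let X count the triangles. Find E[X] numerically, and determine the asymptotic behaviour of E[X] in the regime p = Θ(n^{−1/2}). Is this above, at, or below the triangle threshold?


Number of potential triangles: C(141, 3) = 457310.
Each occurs with probability p³ ≈ (0.168)³ ≈ 4.77817e-03.
By linearity: E[X] = C(141, 3)·p³ ≈ 457310 · 4.77817e-03 ≈ 2185.104.
Since α = 1/2 < 1, p = c/n^{1/2} ≫ 1/n is above the triangle threshold p ~ 1/n. Asymptotically E[X] ~ (c³/6)·n^{3(1−α)} = (2³/6)·n^{1.5} → ∞; triangles are abundant w.h.p.

E[X] ≈ 2185.104; in regime p = Θ(1/n^{1/2}) E[X] diverges (above the triangle threshold p ~ 1/n).


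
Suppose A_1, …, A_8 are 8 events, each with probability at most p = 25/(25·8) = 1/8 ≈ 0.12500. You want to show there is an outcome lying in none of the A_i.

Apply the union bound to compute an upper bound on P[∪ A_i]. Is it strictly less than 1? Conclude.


Union bound: P[∪_{i=1}^{8} A_i] ≤ Σ_i P[A_i] ≤ 8·p = 8·(1/8) = 1.
Numerically: 1 ≈ 1.00000.
Is 1 < 1? NO.
Since the bound 1 is ≥ 1, the union bound is uninformative here; it does NOT by itself certify existence.

8·p = 1 ≈ 1.00000; existence NOT certified by the union bound.


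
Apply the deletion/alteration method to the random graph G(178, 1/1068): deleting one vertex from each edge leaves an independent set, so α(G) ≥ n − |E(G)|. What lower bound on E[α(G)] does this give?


E[|E(G)|] = C(178, 2)·p = 15753 · (1/1068) = 59/4.
E[α(G)] ≥ n − E[|E(G)|] = 178 − 59/4 = 653/4.
Numerically: ≈ 163.250000.
(This is only a lower bound; the true E[α(G)] may be larger.)

E[α(G)] ≥ 653/4 ≈ 163.250000.


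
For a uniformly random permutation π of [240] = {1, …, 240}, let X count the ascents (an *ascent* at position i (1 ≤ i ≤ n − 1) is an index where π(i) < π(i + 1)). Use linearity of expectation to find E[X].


Write X = Σ X_I over i = 1, …, 239, with X_I the indicator of one ascent.
There are 239 indicators.
For each fixed i, the pair (π(i), π(i+1)) is a uniformly random ordered pair of distinct values from {1, …, 240}; by symmetry P[π(i) < π(i+1)] = 1/2.
By linearity: E[X] = 239 · (1/2) = (240 − 1) · (1/2) = 239/2 ≈ 119.500.

E[X] = 239/2 = 119.500.


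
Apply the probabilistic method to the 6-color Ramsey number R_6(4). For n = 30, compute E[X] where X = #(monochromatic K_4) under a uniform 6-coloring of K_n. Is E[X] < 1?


E[X] = C(30, 4) · 6^{1 − 6} = 27405 · 6^{−5} = 27405/7776.
As a reduced fraction: E[X] = 1015/288 ≈ 3.5243056.
Is E[X] < 1? NO.
Since E[X] ≥ 1, the first-moment bound is inconclusive at n = 30; it does NOT by itself certify R_6(4) > 30.

E[X] = 1015/288 ≈ 3.5243056; E[X] ≥ 1; first-moment method inconclusive here.


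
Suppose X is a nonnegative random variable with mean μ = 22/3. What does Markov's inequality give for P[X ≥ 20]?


μ = E[X] = 22/3, a = 20.
Markov: P[X ≥ 20] ≤ μ/a = (22/3)/20 = 11/30.
Numerically: ≈ 0.36667.
(Since a = 20 > μ = 7.33333, the bound 11/30 is < 1 and informative.)

P[X ≥ 20] ≤ 11/30 ≈ 0.36667.


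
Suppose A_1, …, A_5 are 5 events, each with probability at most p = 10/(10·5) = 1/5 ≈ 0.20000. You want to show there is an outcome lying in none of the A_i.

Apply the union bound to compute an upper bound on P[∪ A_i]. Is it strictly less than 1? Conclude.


Union bound: P[∪_{i=1}^{5} A_i] ≤ Σ_i P[A_i] ≤ 5·p = 5·(1/5) = 1.
Numerically: 1 ≈ 1.00000.
Is 1 < 1? NO.
Since the bound 1 is ≥ 1, the union bound is uninformative here; it does NOT by itself certify existence.

5·p = 1 ≈ 1.00000; existence NOT certified by the union bound.


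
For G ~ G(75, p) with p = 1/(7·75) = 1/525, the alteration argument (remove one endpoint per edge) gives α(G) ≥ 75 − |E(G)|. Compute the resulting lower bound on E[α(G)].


E[|E(G)|] = C(75, 2)·p = 2775 · (1/525) = 37/7.
E[α(G)] ≥ n − E[|E(G)|] = 75 − 37/7 = 488/7.
Numerically: ≈ 69.714286.
(This is only a lower bound; the true E[α(G)] may be larger.)

E[α(G)] ≥ 488/7 ≈ 69.714286.


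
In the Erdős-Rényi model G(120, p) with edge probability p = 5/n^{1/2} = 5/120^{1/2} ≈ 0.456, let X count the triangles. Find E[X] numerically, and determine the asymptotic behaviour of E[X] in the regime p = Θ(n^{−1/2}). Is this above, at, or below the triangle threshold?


Number of potential triangles: C(120, 3) = 280840.
Each occurs with probability p³ ≈ (0.456)³ ≈ 9.50907e-02.
By linearity: E[X] = C(120, 3)·p³ ≈ 280840 · 9.50907e-02 ≈ 26705.278.
Since α = 1/2 < 1, p = c/n^{1/2} ≫ 1/n is above the triangle threshold p ~ 1/n. Asymptotically E[X] ~ (c³/6)·n^{3(1−α)} = (5³/6)·n^{1.5} → ∞; triangles are abundant w.h.p.

E[X] ≈ 26705.278; in regime p = Θ(1/n^{1/2}) E[X] diverges (above the triangle threshold p ~ 1/n).


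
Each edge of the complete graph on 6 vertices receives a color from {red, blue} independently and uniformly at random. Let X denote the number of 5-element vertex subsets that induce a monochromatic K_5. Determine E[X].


Let X = Σ_S X_S over the C(6, 5) = 6 subsets S of size 5, where X_S = 1 if the K_5 on S is monochromatic.
For a fixed S, the K_5 on S has C(5, 2) = 10 edges. P[all 10 edges red] = (1/2)^10, and likewise for blue, so P[monochromatic] = 2·(1/2)^10 = 2^{1 − 10} = 1/512.
By linearity of expectation: E[X] = C(6, 5) · 2^{1 − 10} = 6 · 1/512 = 3/256.
Numerically: E[X] ≈ 0.012.

E[X] = C(6,5)·2^(1−C(5,2)) = 3/256 ≈ 0.012.


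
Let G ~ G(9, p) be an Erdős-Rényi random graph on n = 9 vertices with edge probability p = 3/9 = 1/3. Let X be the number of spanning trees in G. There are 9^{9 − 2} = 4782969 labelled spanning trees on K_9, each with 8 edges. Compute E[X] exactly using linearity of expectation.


K_9 has 9^{9 − 2} = 4782969 labelled spanning trees.
For each such spanning tree H, let X_H = 1 if all 8 edges of H are present in G. Then P[X_H = 1] = p^{8} = (1/3)^{8} = 1/6561.
By linearity of expectation: E[X] = Σ_H E[X_H] = 4782969 · p^{8} = 4782969 · 1/6561 = 729.
Numerically: E[X] ≈ 729.

E[X] = 4782969 · (1/3)^{8} = 729 ≈ 729.


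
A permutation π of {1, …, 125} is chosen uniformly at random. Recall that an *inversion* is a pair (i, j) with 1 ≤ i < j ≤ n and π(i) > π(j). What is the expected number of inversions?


Write X = Σ X_I over the C(125, 2) = 7750 pairs i < j, with X_I the indicator of one inversion.
There are 7750 indicators.
For each fixed pair i < j, the values π(i) and π(j) are two distinct elements of {1, …, 125} in uniformly random order; by symmetry P[π(i) > π(j)] = 1/2.
By linearity: E[X] = 7750 · (1/2) = C(125, 2) · (1/2) = 7750/2 = 3875 ≈ 3875.0000.

E[X] = 3875 = 3875.0000.


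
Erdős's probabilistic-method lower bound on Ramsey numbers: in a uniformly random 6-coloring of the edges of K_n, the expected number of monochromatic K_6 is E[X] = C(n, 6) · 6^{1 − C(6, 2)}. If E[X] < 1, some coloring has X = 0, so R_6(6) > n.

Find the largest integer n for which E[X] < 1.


We need C(n, 6) · 6^{1 − 15} < 1, i.e. C(n, 6) < 6^{15 − 1} = 78364164096.
Check values of n near the boundary:
  n = 196: C(196, 6) = 72887293024; 72887293024 < 78364164096? YES
  n = 197: C(197, 6) = 75176946208; 75176946208 < 78364164096? YES
  n = 198: C(198, 6) = 77526225777; 77526225777 < 78364164096? YES
  n = 199: C(199, 6) = 79936367511; 79936367511 < 78364164096? NO
The largest n with C(n, 6) < 78364164096 is n = 198 (where E[X] = 25842075259/26121388032 ≈ 0.989). Hence R_6(6) > 198, i.e. R_6(6) ≥ 199.

Largest n = 198; hence R_6(6) > 198.


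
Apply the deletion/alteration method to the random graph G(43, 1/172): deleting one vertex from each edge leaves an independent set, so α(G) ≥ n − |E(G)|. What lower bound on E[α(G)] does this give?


E[|E(G)|] = C(43, 2)·p = 903 · (1/172) = 21/4.
E[α(G)] ≥ n − E[|E(G)|] = 43 − 21/4 = 151/4.
Numerically: ≈ 37.75000.
(This is only a lower bound; the true E[α(G)] may be larger.)

E[α(G)] ≥ 151/4 ≈ 37.75000.


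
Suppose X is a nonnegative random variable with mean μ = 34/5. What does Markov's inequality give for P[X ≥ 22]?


μ = E[X] = 34/5, a = 22.
Markov: P[X ≥ 22] ≤ μ/a = (34/5)/22 = 17/55.
Numerically: ≈ 0.309.
(Since a = 22 > μ = 6.800, the bound 17/55 is < 1 and informative.)

P[X ≥ 22] ≤ 17/55 ≈ 0.309.


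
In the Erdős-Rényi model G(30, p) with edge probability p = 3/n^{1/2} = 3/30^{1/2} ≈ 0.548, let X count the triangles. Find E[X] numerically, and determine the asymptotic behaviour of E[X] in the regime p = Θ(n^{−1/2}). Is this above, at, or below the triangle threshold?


Number of potential triangles: C(30, 3) = 4060.
Each occurs with probability p³ ≈ (0.548)³ ≈ 1.64317e-01.
By linearity: E[X] = C(30, 3)·p³ ≈ 4060 · 1.64317e-01 ≈ 667.126.
Since α = 1/2 < 1, p = c/n^{1/2} ≫ 1/n is above the triangle threshold p ~ 1/n. Asymptotically E[X] ~ (c³/6)·n^{3(1−α)} = (3³/6)·n^{1.5} → ∞; triangles are abundant w.h.p.

E[X] ≈ 667.126; in regime p = Θ(1/n^{1/2}) E[X] diverges (above the triangle threshold p ~ 1/n).


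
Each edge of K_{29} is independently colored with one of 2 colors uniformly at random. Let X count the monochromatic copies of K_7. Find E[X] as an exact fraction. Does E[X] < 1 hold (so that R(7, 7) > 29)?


E[X] = C(29, 7) · 2^{1 − 21} = 1560780 · 2^{−20} = 1560780/1048576.
As a reduced fraction: E[X] = 390195/262144 ≈ 1.4884758.
Is E[X] < 1? NO.
Since E[X] ≥ 1, the first-moment bound is inconclusive at n = 29; it does NOT by itself certify R(7, 7) > 29.

E[X] = 390195/262144 ≈ 1.4884758; E[X] ≥ 1; first-moment method inconclusive here.


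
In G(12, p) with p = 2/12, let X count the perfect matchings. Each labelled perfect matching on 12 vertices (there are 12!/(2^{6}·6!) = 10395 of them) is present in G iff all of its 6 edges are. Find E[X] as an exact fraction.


K_12 has 12!/(2^{6}·6!) = 10395 labelled perfect matchings.
For each such perfect matching H, let X_H = 1 if all 6 edges of H are present in G. Then P[X_H = 1] = p^{6} = (1/6)^{6} = 1/46656.
Summing the indicators: E[X] = Σ_H E[X_H] = 10395 · p^{6} = 10395 · 1/46656 = 385/1728.
Numerically: E[X] ≈ 0.223.

E[X] = 10395 · (1/6)^{6} = 385/1728 ≈ 0.223.


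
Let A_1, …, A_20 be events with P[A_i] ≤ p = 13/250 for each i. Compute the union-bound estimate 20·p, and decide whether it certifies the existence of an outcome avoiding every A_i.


Union bound: P[∪_{i=1}^{20} A_i] ≤ Σ_i P[A_i] ≤ 20·p = 20·(13/250) = 26/25.
Numerically: 26/25 ≈ 1.040000.
Is 26/25 < 1? NO.
Since the bound 26/25 is ≥ 1, the union bound is uninformative here; it does NOT by itself certify existence.

20·p = 26/25 ≈ 1.040000; existence NOT certified by the union bound.


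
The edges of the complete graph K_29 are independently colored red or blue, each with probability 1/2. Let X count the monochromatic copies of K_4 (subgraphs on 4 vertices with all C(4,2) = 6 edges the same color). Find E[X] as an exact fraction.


Let X = Σ_S X_S over the C(29, 4) = 23751 subsets S of size 4, where X_S = 1 if the K_4 on S is monochromatic.
For a fixed S, the K_4 on S has C(4, 2) = 6 edges. P[all 6 edges red] = (1/2)^6, and likewise for blue, so P[monochromatic] = 2·(1/2)^6 = 2^{1 − 6} = 1/32.
By linearity of expectation: E[X] = C(29, 4) · 2^{1 − 6} = 23751 · 1/32 = 23751/32.
Numerically: E[X] ≈ 742.21875.

E[X] = C(29,4)·2^(1−C(4,2)) = 23751/32 ≈ 742.21875.


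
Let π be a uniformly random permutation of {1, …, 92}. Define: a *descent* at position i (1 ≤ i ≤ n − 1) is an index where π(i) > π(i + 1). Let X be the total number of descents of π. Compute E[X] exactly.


Write X = Σ X_I over i = 1, …, 91, with X_I the indicator of one descent.
There are 91 indicators.
For each fixed i, the pair (π(i), π(i+1)) is a uniformly random ordered pair of distinct values from {1, …, 92}; by symmetry P[π(i) > π(i+1)] = 1/2.
By linearity: E[X] = 91 · (1/2) = (92 − 1) · (1/2) = 91/2 ≈ 45.500.

E[X] = 91/2 = 45.500.


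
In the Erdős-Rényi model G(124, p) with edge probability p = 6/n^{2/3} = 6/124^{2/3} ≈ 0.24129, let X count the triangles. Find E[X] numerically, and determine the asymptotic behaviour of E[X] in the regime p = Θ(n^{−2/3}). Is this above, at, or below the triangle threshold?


Number of potential triangles: C(124, 3) = 310124.
Each occurs with probability p³ ≈ (0.24129)³ ≈ 1.4047867e-02.
By linearity: E[X] = C(124, 3)·p³ ≈ 310124 · 1.4047867e-02 ≈ 4356.58065.
Since α = 2/3 < 1, p = c/n^{2/3} ≫ 1/n is above the triangle threshold p ~ 1/n. Asymptotically E[X] ~ (c³/6)·n^{3(1−α)} = (6³/6)·n^{1} → ∞; triangles are abundant w.h.p.

E[X] ≈ 4356.58065; in regime p = Θ(1/n^{2/3}) E[X] diverges (above the triangle threshold p ~ 1/n).


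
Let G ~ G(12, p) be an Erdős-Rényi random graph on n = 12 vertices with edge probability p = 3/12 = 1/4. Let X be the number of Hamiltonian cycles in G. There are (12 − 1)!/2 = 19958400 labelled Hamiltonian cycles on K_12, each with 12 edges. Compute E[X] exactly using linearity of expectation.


K_12 has (12 − 1)!/2 = 19958400 labelled Hamiltonian cycles.
For each such Hamiltonian cycle H, let X_H = 1 if all 12 edges of H are present in G. Then P[X_H = 1] = p^{12} = (1/4)^{12} = 1/16777216.
Summing the indicators: E[X] = Σ_H E[X_H] = 19958400 · p^{12} = 19958400 · 1/16777216 = 155925/131072.
Numerically: E[X] ≈ 1.18961.

E[X] = 19958400 · (1/4)^{12} = 155925/131072 ≈ 1.18961.


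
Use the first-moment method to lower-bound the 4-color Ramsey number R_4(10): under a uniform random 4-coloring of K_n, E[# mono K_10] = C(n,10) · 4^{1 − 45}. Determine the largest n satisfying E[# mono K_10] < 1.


We need C(n, 10) · 4^{1 − 45} < 1, i.e. C(n, 10) < 4^{45 − 1} = 309485009821345068724781056.
Check values of n near the boundary:
  n = 2017: C(2017, 10) = 300324964434452596180990448; 300324964434452596180990448 < 309485009821345068724781056? YES
  n = 2018: C(2018, 10) = 301820606687612220663963508; 301820606687612220663963508 < 309485009821345068724781056? YES
  n = 2019: C(2019, 10) = 303322949179835278009229628; 303322949179835278009229628 < 309485009821345068724781056? YES
  n = 2020: C(2020, 10) = 304832018578739931133653656; 304832018578739931133653656 < 309485009821345068724781056? YES
  n = 2021: C(2021, 10) = 306347841644770462864800616; 306347841644770462864800616 < 309485009821345068724781056? YES
  n = 2022: C(2022, 10) = 307870445231474093395937796; 307870445231474093395937796 < 309485009821345068724781056? YES
  n = 2023: C(2023, 10) = 309399856285778485315440716; 309399856285778485315440716 < 309485009821345068724781056? YES
  n = 2024: C(2024, 10) = 310936101848269937576192656; 310936101848269937576192656 < 309485009821345068724781056? NO
The largest n with C(n, 10) < 309485009821345068724781056 is n = 2023 (where E[X] = 77349964071444621328860179/77371252455336267181195264 ≈ 0.9997). Hence R_4(10) > 2023, i.e. R_4(10) ≥ 2024.

Largest n = 2023; hence R_4(10) > 2023.


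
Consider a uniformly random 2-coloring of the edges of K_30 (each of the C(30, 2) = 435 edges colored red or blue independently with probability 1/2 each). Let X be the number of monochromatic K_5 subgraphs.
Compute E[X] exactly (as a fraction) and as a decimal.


Let X = Σ_S X_S over the C(30, 5) = 142506 subsets S of size 5, where X_S = 1 if the K_5 on S is monochromatic.
For a fixed S, the K_5 on S has C(5, 2) = 10 edges. P[all 10 edges red] = (1/2)^10, and likewise for blue, so P[monochromatic] = 2·(1/2)^10 = 2^{1 − 10} = 1/512.
By linearity of expectation: E[X] = C(30, 5) · 2^{1 − 10} = 142506 · 1/512 = 71253/256.
Numerically: E[X] ≈ 278.332.

E[X] = C(30,5)·2^(1−C(5,2)) = 71253/256 ≈ 278.332.


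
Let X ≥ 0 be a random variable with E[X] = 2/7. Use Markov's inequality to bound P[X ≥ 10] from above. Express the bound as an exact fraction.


μ = E[X] = 2/7, a = 10.
Markov: P[X ≥ 10] ≤ μ/a = (2/7)/10 = 1/35.
Numerically: ≈ 0.029.
(Since a = 10 > μ = 0.286, the bound 1/35 is < 1 and informative.)

P[X ≥ 10] ≤ 1/35 ≈ 0.029.


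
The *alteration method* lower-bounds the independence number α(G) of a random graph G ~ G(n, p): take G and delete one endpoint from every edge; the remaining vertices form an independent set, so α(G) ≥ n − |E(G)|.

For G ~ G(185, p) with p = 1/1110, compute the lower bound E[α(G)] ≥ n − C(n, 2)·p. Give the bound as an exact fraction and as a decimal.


E[|E(G)|] = C(185, 2)·p = 17020 · (1/1110) = 46/3.
E[α(G)] ≥ n − E[|E(G)|] = 185 − 46/3 = 509/3.
Numerically: ≈ 169.666667.
(This is only a lower bound; the true E[α(G)] may be larger.)

E[α(G)] ≥ 509/3 ≈ 169.666667.


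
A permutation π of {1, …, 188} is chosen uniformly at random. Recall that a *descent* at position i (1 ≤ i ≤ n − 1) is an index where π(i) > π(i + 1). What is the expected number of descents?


Write X = Σ X_I over i = 1, …, 187, with X_I the indicator of one descent.
There are 187 indicators.
For each fixed i, the pair (π(i), π(i+1)) is a uniformly random ordered pair of distinct values from {1, …, 188}; by symmetry P[π(i) > π(i+1)] = 1/2.
By linearity: E[X] = 187 · (1/2) = (188 − 1) · (1/2) = 187/2 ≈ 93.5000.

E[X] = 187/2 = 93.5000.


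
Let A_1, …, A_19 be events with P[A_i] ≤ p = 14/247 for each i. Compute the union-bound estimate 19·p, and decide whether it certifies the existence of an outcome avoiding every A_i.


Union bound: P[∪_{i=1}^{19} A_i] ≤ Σ_i P[A_i] ≤ 19·p = 19·(14/247) = 14/13.
Numerically: 14/13 ≈ 1.077.
Is 14/13 < 1? NO.
Since the bound 14/13 is ≥ 1, the union bound is uninformative here; it does NOT by itself certify existence.

19·p = 14/13 ≈ 1.077; existence NOT certified by the union bound.


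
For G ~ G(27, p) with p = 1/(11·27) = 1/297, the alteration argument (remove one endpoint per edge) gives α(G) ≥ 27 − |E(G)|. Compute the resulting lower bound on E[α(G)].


E[|E(G)|] = C(27, 2)·p = 351 · (1/297) = 13/11.
E[α(G)] ≥ n − E[|E(G)|] = 27 − 13/11 = 284/11.
Numerically: ≈ 25.8182.
(This is only a lower bound; the true E[α(G)] may be larger.)

E[α(G)] ≥ 284/11 ≈ 25.8182.


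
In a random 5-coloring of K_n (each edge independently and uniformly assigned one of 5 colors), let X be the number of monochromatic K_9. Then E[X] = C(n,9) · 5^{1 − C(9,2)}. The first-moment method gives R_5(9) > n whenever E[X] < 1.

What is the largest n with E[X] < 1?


We need C(n, 9) · 5^{1 − 36} < 1, i.e. C(n, 9) < 5^{36 − 1} = 2910383045673370361328125.
Check values of n near the boundary:
  n = 2167: C(2167, 9) = 2855899084841489792706810; 2855899084841489792706810 < 2910383045673370361328125? YES
  n = 2168: C(2168, 9) = 2867804175977929537095120; 2867804175977929537095120 < 2910383045673370361328125? YES
  n = 2169: C(2169, 9) = 2879753360044504243499683; 2879753360044504243499683 < 2910383045673370361328125? YES
  n = 2170: C(2170, 9) = 2891746779868845075610510; 2891746779868845075610510 < 2910383045673370361328125? YES
  n = 2171: C(2171, 9) = 2903784578674959601827205; 2903784578674959601827205 < 2910383045673370361328125? YES
  n = 2172: C(2172, 9) = 2915866900084148060642020; 2915866900084148060642020 < 2910383045673370361328125? NO
The largest n with C(n, 9) < 2910383045673370361328125 is n = 2171 (where E[X] = 580756915734991920365441/582076609134674072265625 ≈ 0.99773). Hence R_5(9) > 2171, i.e. R_5(9) ≥ 2172.

Largest n = 2171; hence R_5(9) > 2171.


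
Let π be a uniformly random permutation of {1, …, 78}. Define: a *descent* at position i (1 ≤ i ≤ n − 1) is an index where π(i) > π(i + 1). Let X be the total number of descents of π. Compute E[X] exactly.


Write X = Σ X_I over i = 1, …, 77, with X_I the indicator of one descent.
There are 77 indicators.
For each fixed i, the pair (π(i), π(i+1)) is a uniformly random ordered pair of distinct values from {1, …, 78}; by symmetry P[π(i) > π(i+1)] = 1/2.
By linearity: E[X] = 77 · (1/2) = (78 − 1) · (1/2) = 77/2 ≈ 38.500000.

E[X] = 77/2 = 38.500000.


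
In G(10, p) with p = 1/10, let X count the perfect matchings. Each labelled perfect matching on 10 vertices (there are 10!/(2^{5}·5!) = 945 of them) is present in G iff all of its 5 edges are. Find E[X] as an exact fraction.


K_10 has 10!/(2^{5}·5!) = 945 labelled perfect matchings.
For each such perfect matching H, let X_H = 1 if all 5 edges of H are present in G. Then P[X_H = 1] = p^{5} = (1/10)^{5} = 1/100000.
By linearity of expectation: E[X] = Σ_H E[X_H] = 945 · p^{5} = 945 · 1/100000 = 189/20000.
Numerically: E[X] ≈ 0.00945.

E[X] = 945 · (1/10)^{5} = 189/20000 ≈ 0.00945.


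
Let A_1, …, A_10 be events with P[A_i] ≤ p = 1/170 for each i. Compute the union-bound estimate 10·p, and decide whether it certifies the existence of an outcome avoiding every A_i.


Union bound: P[∪_{i=1}^{10} A_i] ≤ Σ_i P[A_i] ≤ 10·p = 10·(1/170) = 1/17.
Numerically: 1/17 ≈ 0.0588235.
Is 1/17 < 1? YES.
Since P[∪ A_i] ≤ 1/17 < 1, the complement has P[∩ A_i^c] ≥ 1 − 1/17 = 16/17 > 0, so some outcome avoids every A_i.

10·p = 1/17 ≈ 0.0588235; existence CERTIFIED by the union bound.


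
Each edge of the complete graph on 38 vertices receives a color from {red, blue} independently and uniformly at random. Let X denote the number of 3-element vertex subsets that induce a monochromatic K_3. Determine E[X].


Let X = Σ_S X_S over the C(38, 3) = 8436 subsets S of size 3, where X_S = 1 if the K_3 on S is monochromatic.
For a fixed S, the K_3 on S has C(3, 2) = 3 edges. P[all 3 edges red] = (1/2)^3, and likewise for blue, so P[monochromatic] = 2·(1/2)^3 = 2^{1 − 3} = 1/4.
Summing: E[X] = C(38, 3) · 2^{1 − 3} = 8436 · 1/4 = 2109.
Numerically: E[X] ≈ 2109.00000.

E[X] = C(38,3)·2^(1−C(3,2)) = 2109 ≈ 2109.00000.


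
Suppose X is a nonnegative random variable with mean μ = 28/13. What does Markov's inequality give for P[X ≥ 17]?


μ = E[X] = 28/13, a = 17.
Markov: P[X ≥ 17] ≤ μ/a = (28/13)/17 = 28/221.
Numerically: ≈ 0.126697.
(Since a = 17 > μ = 2.153846, the bound 28/221 is < 1 and informative.)

P[X ≥ 17] ≤ 28/221 ≈ 0.126697.


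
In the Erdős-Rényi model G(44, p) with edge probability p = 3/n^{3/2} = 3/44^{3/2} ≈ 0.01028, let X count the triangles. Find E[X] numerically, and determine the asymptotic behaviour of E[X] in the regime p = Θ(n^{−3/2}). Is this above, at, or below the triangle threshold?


Number of potential triangles: C(44, 3) = 13244.
Each occurs with probability p³ ≈ (0.01028)³ ≈ 1.085992e-06.
By linearity: E[X] = C(44, 3)·p³ ≈ 13244 · 1.085992e-06 ≈ 0.0144.
Since α = 3/2 > 1, p = c/n^{3/2} = o(1/n) is below the triangle threshold p ~ 1/n. Asymptotically E[X] ~ (c³/6)·n^{3(1−α)} = (3³/6)·n^{-1.5} → 0, so by Markov's inequality G has no triangles w.h.p.

E[X] ≈ 0.0144; in regime p = Θ(1/n^{3/2}) E[X] tends to 0 (below the triangle threshold p ~ 1/n).


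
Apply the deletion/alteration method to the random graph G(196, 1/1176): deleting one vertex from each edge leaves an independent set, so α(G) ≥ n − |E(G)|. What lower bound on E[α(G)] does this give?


E[|E(G)|] = C(196, 2)·p = 19110 · (1/1176) = 65/4.
E[α(G)] ≥ n − E[|E(G)|] = 196 − 65/4 = 719/4.
Numerically: ≈ 179.7500.
(This is only a lower bound; the true E[α(G)] may be larger.)

E[α(G)] ≥ 719/4 ≈ 179.7500.


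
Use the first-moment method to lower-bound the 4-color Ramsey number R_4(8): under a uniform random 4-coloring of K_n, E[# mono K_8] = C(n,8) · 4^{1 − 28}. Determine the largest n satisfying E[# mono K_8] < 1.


We need C(n, 8) · 4^{1 − 28} < 1, i.e. C(n, 8) < 4^{28 − 1} = 18014398509481984.
Check values of n near the boundary:
  n = 405: C(405, 8) = 16745853821188050; 16745853821188050 < 18014398509481984? YES
  n = 406: C(406, 8) = 17082453897995850; 17082453897995850 < 18014398509481984? YES
  n = 407: C(407, 8) = 17424959239309050; 17424959239309050 < 18014398509481984? YES
  n = 408: C(408, 8) = 17773458424095231; 17773458424095231 < 18014398509481984? YES
  n = 409: C(409, 8) = 18128041135797879; 18128041135797879 < 18014398509481984? NO
  n = 410: C(410, 8) = 18488798173326195; 18488798173326195 < 18014398509481984? NO
  n = 411: C(411, 8) = 18855821462126715; 18855821462126715 < 18014398509481984? NO
The largest n with C(n, 8) < 18014398509481984 is n = 408 (where E[X] = 17773458424095231/18014398509481984 ≈ 0.98663). Hence R_4(8) > 408, i.e. R_4(8) ≥ 409.

Largest n = 408; hence R_4(8) > 408.


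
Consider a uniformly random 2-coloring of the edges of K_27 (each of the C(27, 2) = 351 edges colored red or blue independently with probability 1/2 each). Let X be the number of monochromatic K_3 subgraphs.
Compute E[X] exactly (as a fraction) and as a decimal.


Let X = Σ_S X_S over the C(27, 3) = 2925 subsets S of size 3, where X_S = 1 if the K_3 on S is monochromatic.
For a fixed S, the K_3 on S has C(3, 2) = 3 edges. P[all 3 edges red] = (1/2)^3, and likewise for blue, so P[monochromatic] = 2·(1/2)^3 = 2^{1 − 3} = 1/4.
By linearity of expectation: E[X] = C(27, 3) · 2^{1 − 3} = 2925 · 1/4 = 2925/4.
Numerically: E[X] ≈ 731.250000.

E[X] = C(27,3)·2^(1−C(3,2)) = 2925/4 ≈ 731.250000.


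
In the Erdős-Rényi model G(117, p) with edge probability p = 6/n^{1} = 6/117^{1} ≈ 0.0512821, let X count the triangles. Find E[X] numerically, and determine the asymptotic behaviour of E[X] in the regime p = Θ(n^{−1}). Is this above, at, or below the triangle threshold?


Number of potential triangles: C(117, 3) = 260130.
Each occurs with probability p³ ≈ (0.0512821)³ ≈ 1.34864040e-04.
By linearity: E[X] = C(117, 3)·p³ ≈ 260130 · 1.34864040e-04 ≈ 35.082183.
Here α = 1, so p = 6/n is exactly at the triangle threshold p ~ 1/n. Asymptotically E[X] → c³/6 = 6³/6 = 36 ≈ 36.000000, a bounded constant. In this regime the triangle count is asymptotically Poisson(c³/6).

E[X] ≈ 35.082183; in regime p = Θ(1/n^{1}) E[X] stays bounded (at the triangle threshold p ~ 1/n).


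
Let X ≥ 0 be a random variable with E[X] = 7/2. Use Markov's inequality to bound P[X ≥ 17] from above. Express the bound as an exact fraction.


μ = E[X] = 7/2, a = 17.
Markov: P[X ≥ 17] ≤ μ/a = (7/2)/17 = 7/34.
Numerically: ≈ 0.206.
(Since a = 17 > μ = 3.500, the bound 7/34 is < 1 and informative.)

P[X ≥ 17] ≤ 7/34 ≈ 0.206.


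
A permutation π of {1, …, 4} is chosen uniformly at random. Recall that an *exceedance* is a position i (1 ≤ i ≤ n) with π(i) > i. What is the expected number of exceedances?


Write X = Σ_{i=1}^{4} X_i, where X_i = 1_{π(i) > i}.
For each fixed i, π(i) is uniform over {1, …, 4} (marginal of a uniform permutation), so P[π(i) > i] = (n − i)/n. Summing: Σ_{i=1}^{4} (n − i)/n = (0 + 1 + … + 3)/4 = 4(4 − 1)/(2·4) = (4 − 1)/2.
Hence E[X] = Σ_{i=1}^{4} (4 − i)/4 = 3/2 ≈ 1.500.

E[X] = 3/2 = 1.500.


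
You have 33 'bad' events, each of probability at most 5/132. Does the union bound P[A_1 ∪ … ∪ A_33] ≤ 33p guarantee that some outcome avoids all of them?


Union bound: P[∪_{i=1}^{33} A_i] ≤ Σ_i P[A_i] ≤ 33·p = 33·(5/132) = 5/4.
Numerically: 5/4 ≈ 1.25000.
Is 5/4 < 1? NO.
Since the bound 5/4 is ≥ 1, the union bound is uninformative here; it does NOT by itself certify existence.

33·p = 5/4 ≈ 1.25000; existence NOT certified by the union bound.


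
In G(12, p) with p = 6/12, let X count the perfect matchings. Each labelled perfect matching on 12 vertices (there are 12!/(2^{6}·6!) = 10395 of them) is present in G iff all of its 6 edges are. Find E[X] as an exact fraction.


K_12 has 12!/(2^{6}·6!) = 10395 labelled perfect matchings.
For each such perfect matching H, let X_H = 1 if all 6 edges of H are present in G. Then P[X_H = 1] = p^{6} = (1/2)^{6} = 1/64.
By linearity: E[X] = Σ_H E[X_H] = 10395 · p^{6} = 10395 · 1/64 = 10395/64.
Numerically: E[X] ≈ 162.

E[X] = 10395 · (1/2)^{6} = 10395/64 ≈ 162.


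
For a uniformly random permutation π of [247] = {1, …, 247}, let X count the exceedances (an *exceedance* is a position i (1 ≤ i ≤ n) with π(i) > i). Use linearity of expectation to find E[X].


Write X = Σ_{i=1}^{247} X_i, where X_i = 1_{π(i) > i}.
For each fixed i, π(i) is uniform over {1, …, 247} (marginal of a uniform permutation), so P[π(i) > i] = (n − i)/n. Summing: Σ_{i=1}^{247} (n − i)/n = (0 + 1 + … + 246)/247 = 247(247 − 1)/(2·247) = (247 − 1)/2.
Hence E[X] = Σ_{i=1}^{247} (247 − i)/247 = 123 ≈ 123.00000.

E[X] = 123 = 123.00000.


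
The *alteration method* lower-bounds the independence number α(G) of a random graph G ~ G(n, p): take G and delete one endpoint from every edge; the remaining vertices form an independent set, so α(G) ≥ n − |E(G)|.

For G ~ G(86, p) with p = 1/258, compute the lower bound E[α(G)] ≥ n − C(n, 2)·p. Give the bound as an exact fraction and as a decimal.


E[|E(G)|] = C(86, 2)·p = 3655 · (1/258) = 85/6.
E[α(G)] ≥ n − E[|E(G)|] = 86 − 85/6 = 431/6.
Numerically: ≈ 71.83333.
(This is only a lower bound; the true E[α(G)] may be larger.)

E[α(G)] ≥ 431/6 ≈ 71.83333.


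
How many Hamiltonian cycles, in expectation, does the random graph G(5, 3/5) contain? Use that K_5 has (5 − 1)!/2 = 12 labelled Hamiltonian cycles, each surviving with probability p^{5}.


K_5 has (5 − 1)!/2 = 12 labelled Hamiltonian cycles.
For each such Hamiltonian cycle H, let X_H = 1 if all 5 edges of H are present in G. Then P[X_H = 1] = p^{5} = (3/5)^{5} = 243/3125.
By linearity: E[X] = Σ_H E[X_H] = 12 · p^{5} = 12 · 243/3125 = 2916/3125.
Numerically: E[X] ≈ 0.93312.

E[X] = 12 · (3/5)^{5} = 2916/3125 ≈ 0.93312.


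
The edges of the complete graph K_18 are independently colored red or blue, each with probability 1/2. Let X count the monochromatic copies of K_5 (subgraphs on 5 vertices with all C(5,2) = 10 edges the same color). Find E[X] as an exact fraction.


Let X = Σ_S X_S over the C(18, 5) = 8568 subsets S of size 5, where X_S = 1 if the K_5 on S is monochromatic.
For a fixed S, the K_5 on S has C(5, 2) = 10 edges. P[all 10 edges red] = (1/2)^10, and likewise for blue, so P[monochromatic] = 2·(1/2)^10 = 2^{1 − 10} = 1/512.
Summing: E[X] = C(18, 5) · 2^{1 − 10} = 8568 · 1/512 = 1071/64.
Numerically: E[X] ≈ 16.734.

E[X] = C(18,5)·2^(1−C(5,2)) = 1071/64 ≈ 16.734.
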